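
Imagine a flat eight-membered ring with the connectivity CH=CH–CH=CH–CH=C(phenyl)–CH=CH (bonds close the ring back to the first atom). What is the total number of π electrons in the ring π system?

Check conjugation: every atom in a ring double bond is sp² and brings one electron to the p orbital — every position has a p orbital, so the cyclic π system is continuous.
Tallying contributions gives 4 × 2 = 8 from the 4 double-bond units.

8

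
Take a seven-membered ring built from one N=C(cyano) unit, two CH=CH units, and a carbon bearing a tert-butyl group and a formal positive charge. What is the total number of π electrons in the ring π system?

6

Check conjugation: the double-bond atoms are sp², each contributing one p electron; each sp² =N– keeps its lone pair in-plane and puts one electron into the π system; the carbocation has an empty p orbital — every position has a p orbital, so the cyclic π system is continuous.
Adding the contributions, 3 × 2 = 6 from the double-bond units + 0 from the C(tert-butyl)(+) atom = 6.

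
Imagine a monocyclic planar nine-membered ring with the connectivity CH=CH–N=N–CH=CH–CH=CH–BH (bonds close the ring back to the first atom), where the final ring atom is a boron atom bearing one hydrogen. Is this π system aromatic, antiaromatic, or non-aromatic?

Antiaromatic

The p orbitals form a continuous loop: the double-bond atoms are sp², each contributing one p electron; the doubly-bonded nitrogens are pyridine-type — their lone pairs lie in the ring plane, leaving one electron in the p orbital; the boron has an empty p orbital. The ring is fully conjugated.
Tallying contributions gives 4 × 2 = 8 from the double-bond units + 0 from the BH atom = 8.
With 8 = 4·2 π electrons, Hückel's rule classifies the planar ring as antiaromatic.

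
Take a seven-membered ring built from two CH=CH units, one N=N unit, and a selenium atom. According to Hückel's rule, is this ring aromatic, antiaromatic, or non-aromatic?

Check conjugation: the double-bond atoms are sp², each contributing one p electron; each =N– nitrogen is pyridine-type (lone pair in the sp² plane, one electron in the p orbital); the selenium donates one lone pair from its p orbital — every position has a p orbital, so the cyclic π system is continuous.
Tallying contributions gives 3 × 2 = 6 from the double-bond units + 2 from the Se atom = 8.
8 = 4(2); a planar, fully conjugated 4n system is antiaromatic.

Antiaromatic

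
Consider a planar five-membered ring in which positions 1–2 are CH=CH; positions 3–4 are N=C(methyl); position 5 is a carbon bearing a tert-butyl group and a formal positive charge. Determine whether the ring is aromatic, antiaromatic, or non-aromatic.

Antiaromatic

Every ring atom contributes a p orbital perpendicular to the ring (the double-bond atoms are sp², each contributing one p electron; each =N– nitrogen is pyridine-type (lone pair in the sp² plane, one electron in the p orbital); the carbocation has an empty p orbital), so the π system is cyclic and fully conjugated.
π-electron count: 2 × 2 = 4 from the double-bond units + 0 from the C(tert-butyl)(+) atom = 4.
A 4n π count (4, n = 1) in a planar conjugated ring means antiaromatic.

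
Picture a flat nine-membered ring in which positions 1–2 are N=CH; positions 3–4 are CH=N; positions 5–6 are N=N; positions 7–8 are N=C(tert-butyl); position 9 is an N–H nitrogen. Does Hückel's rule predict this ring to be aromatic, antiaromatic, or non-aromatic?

Aromatic

Every ring atom contributes a p orbital perpendicular to the ring (the double-bond atoms are sp², each contributing one p electron; each =N– nitrogen is pyridine-type (lone pair in the sp² plane, one electron in the p orbital); the pyrrole-type nitrogen donates its lone pair from the p orbital), so the π system is cyclic and fully conjugated.
Counting π electrons: 4 × 2 = 8 from the double-bond units + 2 from the NH atom = 10.
10 = 4(2) + 2, which satisfies Hückel's 4n+2 rule.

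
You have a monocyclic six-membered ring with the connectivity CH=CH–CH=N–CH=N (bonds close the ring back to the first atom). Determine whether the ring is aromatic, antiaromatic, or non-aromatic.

All ring atoms are sp² and supply a p orbital to the ring (every atom in a ring double bond is sp² and brings one electron to the p orbital; the doubly-bonded nitrogens are pyridine-type — their lone pairs lie in the ring plane, leaving one electron in the p orbital); the conjugation is uninterrupted.
Tallying contributions gives 3 × 2 = 6 from the 3 double-bond units.
That gives a 4n+2 count (6, n = 1).

Aromatic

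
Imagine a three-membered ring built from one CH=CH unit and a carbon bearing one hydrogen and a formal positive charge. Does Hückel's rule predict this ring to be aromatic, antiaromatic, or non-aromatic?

Check conjugation: every atom in a ring double bond is sp² and brings one electron to the p orbital; the carbocation has an empty p orbital — every position has a p orbital, so the cyclic π system is continuous.
Adding the contributions, 1 × 2 = 2 from the double-bond unit + 0 from the CH(+) atom = 2.
Since 2 = 4·0 + 2, the ring meets the 4n+2 criterion.

Aromatic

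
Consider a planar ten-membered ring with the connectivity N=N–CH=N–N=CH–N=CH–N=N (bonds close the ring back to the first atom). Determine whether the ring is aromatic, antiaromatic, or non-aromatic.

The p orbitals form a continuous loop: each doubly-bonded ring atom is sp² with one p-orbital electron; the doubly-bonded nitrogens are pyridine-type — their lone pairs lie in the ring plane, leaving one electron in the p orbital. The ring is fully conjugated.
Tallying contributions gives 5 × 2 = 10 from the 5 double-bond units.
Since 10 = 4·2 + 2, the ring meets the 4n+2 criterion.

Aromatic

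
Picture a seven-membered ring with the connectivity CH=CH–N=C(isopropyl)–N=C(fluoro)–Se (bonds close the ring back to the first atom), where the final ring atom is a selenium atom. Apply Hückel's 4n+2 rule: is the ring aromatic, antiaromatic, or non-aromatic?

The p orbitals form a continuous loop: every atom in a ring double bond is sp² and brings one electron to the p orbital; each =N– nitrogen is pyridine-type (lone pair in the sp² plane, one electron in the p orbital); the selenium donates one lone pair from its p orbital. The ring is fully conjugated.
Counting π electrons: 3 × 2 = 6 from the double-bond units + 2 from the Se atom = 8.
8 is a 4n count (n = 2), so the planar conjugated ring is antiaromatic.

Antiaromatic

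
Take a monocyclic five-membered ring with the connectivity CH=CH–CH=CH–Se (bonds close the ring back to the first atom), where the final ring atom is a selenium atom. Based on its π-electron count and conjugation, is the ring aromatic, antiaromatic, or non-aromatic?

Check conjugation: every atom in a ring double bond is sp² and brings one electron to the p orbital; the selenium donates one lone pair from its p orbital — every position has a p orbital, so the cyclic π system is continuous.
π-electron count: 2 × 2 = 4 from the double-bond units + 2 from the Se atom = 6.
Since 6 = 4·1 + 2, the ring meets the 4n+2 criterion.
(This ring is selenophene.)

Aromatic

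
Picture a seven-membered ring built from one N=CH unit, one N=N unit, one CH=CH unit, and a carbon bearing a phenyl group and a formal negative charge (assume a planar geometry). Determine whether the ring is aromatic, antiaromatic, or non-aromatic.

Every ring atom contributes a p orbital perpendicular to the ring (each doubly-bonded ring atom is sp² with one p-orbital electron; each =N– nitrogen is pyridine-type (lone pair in the sp² plane, one electron in the p orbital); the carbanion's lone pair occupies the p orbital), so the π system is cyclic and fully conjugated.
π-electron count: 3 × 2 = 6 from the double-bond units + 2 from the C(phenyl)(-) atom = 8.
With 8 = 4·2 π electrons, Hückel's rule classifies the planar ring as antiaromatic.

Antiaromatic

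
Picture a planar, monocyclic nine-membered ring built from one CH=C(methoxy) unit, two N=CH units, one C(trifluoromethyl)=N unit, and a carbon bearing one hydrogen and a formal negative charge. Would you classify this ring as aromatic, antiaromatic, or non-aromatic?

Aromatic

Check conjugation: each doubly-bonded ring atom is sp² with one p-orbital electron; each sp² =N– keeps its lone pair in-plane and puts one electron into the π system; the carbanion's lone pair occupies the p orbital — every position has a p orbital, so the cyclic π system is continuous.
Counting π electrons: 4 × 2 = 8 from the double-bond units + 2 from the CH(-) atom = 10.
10 = 4(2) + 2, which satisfies Hückel's 4n+2 rule.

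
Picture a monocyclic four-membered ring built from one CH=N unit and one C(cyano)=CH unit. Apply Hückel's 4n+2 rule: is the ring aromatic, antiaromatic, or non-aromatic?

The p orbitals form a continuous loop: every atom in a ring double bond is sp² and brings one electron to the p orbital; each =N– nitrogen is pyridine-type (lone pair in the sp² plane, one electron in the p orbital). The ring is fully conjugated.
π-electron count: 2 × 2 = 4 from the 2 double-bond units.
4 is a 4n count (n = 1), so the planar conjugated ring is antiaromatic.

Antiaromatic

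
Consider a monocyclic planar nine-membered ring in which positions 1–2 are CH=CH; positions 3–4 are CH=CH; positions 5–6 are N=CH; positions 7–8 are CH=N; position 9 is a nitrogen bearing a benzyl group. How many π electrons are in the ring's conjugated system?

10

The p orbitals form a continuous loop: the double-bond atoms are sp², each contributing one p electron; each sp² =N– keeps its lone pair in-plane and puts one electron into the π system; the pyrrole-type nitrogen donates its lone pair from the p orbital. The ring is fully conjugated.
Tallying contributions gives 4 × 2 = 8 from the double-bond units + 2 from the N(benzyl) atom = 10.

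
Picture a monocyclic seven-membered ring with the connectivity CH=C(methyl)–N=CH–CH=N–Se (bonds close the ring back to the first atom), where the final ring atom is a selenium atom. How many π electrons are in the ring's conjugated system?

8

Every ring atom contributes a p orbital perpendicular to the ring (each doubly-bonded ring atom is sp² with one p-orbital electron; the doubly-bonded nitrogens are pyridine-type — their lone pairs lie in the ring plane, leaving one electron in the p orbital; the selenium donates one lone pair from its p orbital), so the π system is cyclic and fully conjugated.
Adding the contributions, 3 × 2 = 6 from the double-bond units + 2 from the Se atom = 8.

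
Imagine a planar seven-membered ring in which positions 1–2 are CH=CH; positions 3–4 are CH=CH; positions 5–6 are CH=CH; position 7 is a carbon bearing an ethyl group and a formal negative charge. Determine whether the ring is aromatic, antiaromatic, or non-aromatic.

Antiaromatic

All ring atoms are sp² and supply a p orbital to the ring (every atom in a ring double bond is sp² and brings one electron to the p orbital; the carbanion's lone pair occupies the p orbital); the conjugation is uninterrupted.
Adding the contributions, 3 × 2 = 6 from the double-bond units + 2 from the C(ethyl)(-) atom = 8.
8 is a 4n count (n = 2), so the planar conjugated ring is antiaromatic.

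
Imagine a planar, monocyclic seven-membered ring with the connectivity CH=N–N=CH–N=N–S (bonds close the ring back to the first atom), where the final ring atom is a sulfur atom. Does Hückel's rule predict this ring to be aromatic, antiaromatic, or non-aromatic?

All ring atoms are sp² and supply a p orbital to the ring (the double-bond atoms are sp², each contributing one p electron; each sp² =N– keeps its lone pair in-plane and puts one electron into the π system; the sulfur donates one lone pair from its p orbital); the conjugation is uninterrupted.
Adding the contributions, 3 × 2 = 6 from the double-bond units + 2 from the S atom = 8.
A 4n π count (8, n = 2) in a planar conjugated ring means antiaromatic.

Antiaromatic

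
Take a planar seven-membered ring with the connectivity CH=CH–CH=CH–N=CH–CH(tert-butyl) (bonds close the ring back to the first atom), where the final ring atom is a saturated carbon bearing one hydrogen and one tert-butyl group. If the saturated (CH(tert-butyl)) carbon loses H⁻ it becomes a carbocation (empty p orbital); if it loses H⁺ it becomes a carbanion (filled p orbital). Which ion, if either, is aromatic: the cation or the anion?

In either ion the ring is fully conjugated: every atom, including the new sp² carbon, supplies a p orbital.
Cation: 3 × 2 + 0 = 6 π electrons → 4(1)+2, aromatic.
Anion: 3 × 2 + 2 = 8 π electrons → 4(2), antiaromatic.

The cation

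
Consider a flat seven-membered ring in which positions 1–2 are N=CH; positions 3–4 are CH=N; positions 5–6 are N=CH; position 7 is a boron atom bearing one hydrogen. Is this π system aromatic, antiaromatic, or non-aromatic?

Aromatic

Check conjugation: each doubly-bonded ring atom is sp² with one p-orbital electron; each =N– nitrogen is pyridine-type (lone pair in the sp² plane, one electron in the p orbital); the boron has an empty p orbital — every position has a p orbital, so the cyclic π system is continuous.
Adding the contributions, 3 × 2 = 6 from the double-bond units + 0 from the BH atom = 6.
That gives a 4n+2 count (6, n = 1).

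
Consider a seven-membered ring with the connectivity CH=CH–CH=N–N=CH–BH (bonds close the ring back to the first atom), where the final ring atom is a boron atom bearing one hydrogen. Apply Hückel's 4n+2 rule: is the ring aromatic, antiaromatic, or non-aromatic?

The p orbitals form a continuous loop: every atom in a ring double bond is sp² and brings one electron to the p orbital; the doubly-bonded nitrogens are pyridine-type — their lone pairs lie in the ring plane, leaving one electron in the p orbital; the boron has an empty p orbital. The ring is fully conjugated.
Adding the contributions, 3 × 2 = 6 from the double-bond units + 0 from the BH atom = 6.
Since 6 = 4·1 + 2, the ring meets the 4n+2 criterion.

Aromatic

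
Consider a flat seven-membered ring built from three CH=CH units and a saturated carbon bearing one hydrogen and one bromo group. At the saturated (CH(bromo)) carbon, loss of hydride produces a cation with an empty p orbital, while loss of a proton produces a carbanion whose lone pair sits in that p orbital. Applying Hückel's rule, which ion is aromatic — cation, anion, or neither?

The cation

Both ions have a continuous loop of p orbitals — each ring atom is sp².
Cation: 3 × 2 + 0 = 6 π electrons → 4(1)+2, aromatic.
Anion: 3 × 2 + 2 = 8 π electrons → 4(2), antiaromatic.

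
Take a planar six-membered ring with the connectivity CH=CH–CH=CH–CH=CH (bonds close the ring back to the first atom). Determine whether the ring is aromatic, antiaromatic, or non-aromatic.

Check conjugation: each doubly-bonded ring atom is sp² with one p-orbital electron — every position has a p orbital, so the cyclic π system is continuous.
Tallying contributions gives 3 × 2 = 6 from the 3 double-bond units.
6 = 4(1) + 2, which satisfies Hückel's 4n+2 rule.
This is benzene.

Aromatic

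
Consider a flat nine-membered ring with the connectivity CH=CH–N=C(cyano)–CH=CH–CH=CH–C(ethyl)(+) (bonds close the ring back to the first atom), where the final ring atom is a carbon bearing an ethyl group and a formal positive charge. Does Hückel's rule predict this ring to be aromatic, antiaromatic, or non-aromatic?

Antiaromatic

Every ring atom contributes a p orbital perpendicular to the ring (every atom in a ring double bond is sp² and brings one electron to the p orbital; each sp² =N– keeps its lone pair in-plane and puts one electron into the π system; the carbocation has an empty p orbital), so the π system is cyclic and fully conjugated.
Adding the contributions, 4 × 2 = 8 from the double-bond units + 0 from the C(ethyl)(+) atom = 8.
A 4n π count (8, n = 2) in a planar conjugated ring means antiaromatic.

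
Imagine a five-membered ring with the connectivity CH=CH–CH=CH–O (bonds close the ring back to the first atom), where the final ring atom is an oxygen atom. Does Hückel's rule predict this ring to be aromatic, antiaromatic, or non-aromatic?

The p orbitals form a continuous loop: every atom in a ring double bond is sp² and brings one electron to the p orbital; the oxygen donates one lone pair from its p orbital. The ring is fully conjugated.
Tallying contributions gives 2 × 2 = 4 from the double-bond units + 2 from the O atom = 6.
With 6 π electrons (n = 1), the Hückel 4n+2 condition holds.
(This ring is furan.)

Aromatic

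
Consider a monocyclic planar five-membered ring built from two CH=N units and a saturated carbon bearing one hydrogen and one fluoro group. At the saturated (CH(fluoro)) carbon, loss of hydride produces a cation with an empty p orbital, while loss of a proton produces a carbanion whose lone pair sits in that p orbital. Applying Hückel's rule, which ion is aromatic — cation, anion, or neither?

The anion

Both ions have a continuous loop of p orbitals — each ring atom is sp².
Cation: 2 × 2 + 0 = 4 π electrons → 4(1), antiaromatic.
Anion: 2 × 2 + 2 = 6 π electrons → 4(1)+2, aromatic.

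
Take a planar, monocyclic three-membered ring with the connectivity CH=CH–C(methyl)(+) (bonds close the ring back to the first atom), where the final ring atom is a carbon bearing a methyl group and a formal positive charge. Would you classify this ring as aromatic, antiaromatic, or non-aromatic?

The p orbitals form a continuous loop: the double-bond atoms are sp², each contributing one p electron; the carbocation has an empty p orbital. The ring is fully conjugated.
Tallying contributions gives 1 × 2 = 2 from the double-bond unit + 0 from the C(methyl)(+) atom = 2.
2 = 4(0) + 2, which satisfies Hückel's 4n+2 rule.

Aromatic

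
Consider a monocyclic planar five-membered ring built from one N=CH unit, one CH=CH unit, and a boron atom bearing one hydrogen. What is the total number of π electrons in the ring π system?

Every ring atom contributes a p orbital perpendicular to the ring (every atom in a ring double bond is sp² and brings one electron to the p orbital; each sp² =N– keeps its lone pair in-plane and puts one electron into the π system; the boron has an empty p orbital), so the π system is cyclic and fully conjugated.
Counting π electrons: 2 × 2 = 4 from the double-bond units + 0 from the BH atom = 4.

4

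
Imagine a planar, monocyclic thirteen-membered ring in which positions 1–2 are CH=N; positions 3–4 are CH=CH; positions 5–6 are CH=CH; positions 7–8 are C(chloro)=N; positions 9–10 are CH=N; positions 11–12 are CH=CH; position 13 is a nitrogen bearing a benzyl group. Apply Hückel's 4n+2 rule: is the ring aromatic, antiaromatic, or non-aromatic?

Aromatic

Every ring atom contributes a p orbital perpendicular to the ring (every atom in a ring double bond is sp² and brings one electron to the p orbital; the doubly-bonded nitrogens are pyridine-type — their lone pairs lie in the ring plane, leaving one electron in the p orbital; the pyrrole-type nitrogen donates its lone pair from the p orbital), so the π system is cyclic and fully conjugated.
Counting π electrons: 6 × 2 = 12 from the double-bond units + 2 from the N(benzyl) atom = 14.
Since 14 = 4·3 + 2, the ring meets the 4n+2 criterion.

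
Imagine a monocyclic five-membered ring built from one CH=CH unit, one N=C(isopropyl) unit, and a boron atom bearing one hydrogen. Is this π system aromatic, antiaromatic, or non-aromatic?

Antiaromatic

Check conjugation: the double-bond atoms are sp², each contributing one p electron; each sp² =N– keeps its lone pair in-plane and puts one electron into the π system; the boron has an empty p orbital — every position has a p orbital, so the cyclic π system is continuous.
π-electron count: 2 × 2 = 4 from the double-bond units + 0 from the BH atom = 4.
4 is a 4n count (n = 1), so the planar conjugated ring is antiaromatic.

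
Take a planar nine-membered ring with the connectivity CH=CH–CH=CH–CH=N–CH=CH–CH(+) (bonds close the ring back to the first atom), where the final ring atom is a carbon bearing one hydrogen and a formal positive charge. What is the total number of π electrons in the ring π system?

8

Check conjugation: each doubly-bonded ring atom is sp² with one p-orbital electron; each sp² =N– keeps its lone pair in-plane and puts one electron into the π system; the carbocation has an empty p orbital — every position has a p orbital, so the cyclic π system is continuous.
Adding the contributions, 4 × 2 = 8 from the double-bond units + 0 from the CH(+) atom = 8.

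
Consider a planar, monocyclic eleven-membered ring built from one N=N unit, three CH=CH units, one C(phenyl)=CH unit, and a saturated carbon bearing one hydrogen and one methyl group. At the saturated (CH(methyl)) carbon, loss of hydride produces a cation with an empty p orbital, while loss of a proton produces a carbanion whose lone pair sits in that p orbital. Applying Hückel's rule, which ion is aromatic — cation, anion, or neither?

The cation

In either ion the ring is fully conjugated: every atom, including the new sp² carbon, supplies a p orbital.
Cation: 5 × 2 + 0 = 10 π electrons → 4(2)+2, aromatic.
Anion: 5 × 2 + 2 = 12 π electrons → 4(3), antiaromatic.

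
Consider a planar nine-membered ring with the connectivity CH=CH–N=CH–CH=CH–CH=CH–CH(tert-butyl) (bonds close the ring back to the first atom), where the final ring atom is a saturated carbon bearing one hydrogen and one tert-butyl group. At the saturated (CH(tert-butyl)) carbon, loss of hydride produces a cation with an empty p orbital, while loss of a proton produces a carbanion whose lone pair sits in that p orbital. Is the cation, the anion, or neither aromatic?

Both ions have a continuous loop of p orbitals — each ring atom is sp².
Cation: 4 × 2 + 0 = 8 π electrons → 4(2), antiaromatic.
Anion: 4 × 2 + 2 = 10 π electrons → 4(2)+2, aromatic.

The anion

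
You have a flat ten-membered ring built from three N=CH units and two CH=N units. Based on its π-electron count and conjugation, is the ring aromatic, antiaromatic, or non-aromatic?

Aromatic

All ring atoms are sp² and supply a p orbital to the ring (each doubly-bonded ring atom is sp² with one p-orbital electron; each =N– nitrogen is pyridine-type (lone pair in the sp² plane, one electron in the p orbital)); the conjugation is uninterrupted.
Adding the contributions, 5 × 2 = 10 from the 5 double-bond units.
That gives a 4n+2 count (10, n = 2).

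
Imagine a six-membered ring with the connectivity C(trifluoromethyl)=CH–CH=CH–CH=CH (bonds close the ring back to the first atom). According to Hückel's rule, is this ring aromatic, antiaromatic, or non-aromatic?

Aromatic

The p orbitals form a continuous loop: each doubly-bonded ring atom is sp² with one p-orbital electron. The ring is fully conjugated.
Tallying contributions gives 3 × 2 = 6 from the 3 double-bond units.
Since 6 = 4·1 + 2, the ring meets the 4n+2 criterion.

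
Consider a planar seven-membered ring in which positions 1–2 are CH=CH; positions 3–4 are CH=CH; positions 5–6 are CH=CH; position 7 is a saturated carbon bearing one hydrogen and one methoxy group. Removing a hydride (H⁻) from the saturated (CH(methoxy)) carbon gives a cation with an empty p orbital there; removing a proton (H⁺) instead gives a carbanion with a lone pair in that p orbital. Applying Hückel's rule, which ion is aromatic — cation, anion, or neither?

The cation

In both ions every ring atom is sp² and contributes a p orbital, so both rings are fully conjugated.
Cation: 3 × 2 + 0 = 6 π electrons → 4(1)+2, aromatic.
Anion: 3 × 2 + 2 = 8 π electrons → 4(2), antiaromatic.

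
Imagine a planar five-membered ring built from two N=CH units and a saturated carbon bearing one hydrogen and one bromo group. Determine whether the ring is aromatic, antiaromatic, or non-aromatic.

Non-aromatic

At the CH(bromo) position, that saturated carbon is sp³ and has no p orbital in the ring π system; the ring's p-orbital overlap is broken there.
Hückel's rule only applies to fully conjugated rings, so this one is simply non-aromatic.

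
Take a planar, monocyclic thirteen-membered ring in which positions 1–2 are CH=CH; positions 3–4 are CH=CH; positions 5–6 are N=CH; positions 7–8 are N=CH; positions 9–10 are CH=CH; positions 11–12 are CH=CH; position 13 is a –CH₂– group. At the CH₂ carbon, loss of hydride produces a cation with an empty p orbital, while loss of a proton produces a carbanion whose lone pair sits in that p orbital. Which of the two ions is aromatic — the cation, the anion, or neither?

The anion

In both ions every ring atom is sp² and contributes a p orbital, so both rings are fully conjugated.
Cation: 6 × 2 + 0 = 12 π electrons → 4(3), antiaromatic.
Anion: 6 × 2 + 2 = 14 π electrons → 4(3)+2, aromatic.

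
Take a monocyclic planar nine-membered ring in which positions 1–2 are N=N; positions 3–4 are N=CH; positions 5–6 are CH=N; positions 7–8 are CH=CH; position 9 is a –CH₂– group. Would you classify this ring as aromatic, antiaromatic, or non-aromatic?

The CH2 carbon is saturated: the tetrahedral CH₂ carbon is sp³ and has no p orbital in the ring π system. Conjugation is not continuous around the ring.
Hückel's rule only applies to fully conjugated rings, so this one is simply non-aromatic.

Non-aromatic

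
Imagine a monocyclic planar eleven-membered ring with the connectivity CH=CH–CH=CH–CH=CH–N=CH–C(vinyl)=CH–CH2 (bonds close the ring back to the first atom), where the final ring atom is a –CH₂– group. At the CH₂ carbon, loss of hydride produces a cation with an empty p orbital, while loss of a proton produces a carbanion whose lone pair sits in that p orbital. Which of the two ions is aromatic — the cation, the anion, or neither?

Once that carbon is sp², every ring atom has a p orbital and both ions are fully conjugated.
Cation: 5 × 2 + 0 = 10 π electrons → 4(2)+2, aromatic.
Anion: 5 × 2 + 2 = 12 π electrons → 4(3), antiaromatic.

The cation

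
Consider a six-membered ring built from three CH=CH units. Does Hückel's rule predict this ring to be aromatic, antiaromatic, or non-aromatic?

Every ring atom contributes a p orbital perpendicular to the ring (every atom in a ring double bond is sp² and brings one electron to the p orbital), so the π system is cyclic and fully conjugated.
Adding the contributions, 3 × 2 = 6 from the 3 double-bond units.
With 6 π electrons (n = 1), the Hückel 4n+2 condition holds.
(The species described is benzene.)

Aromatic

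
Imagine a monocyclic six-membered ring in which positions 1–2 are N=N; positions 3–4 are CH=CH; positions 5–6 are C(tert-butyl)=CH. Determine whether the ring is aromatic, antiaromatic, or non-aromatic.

All ring atoms are sp² and supply a p orbital to the ring (every atom in a ring double bond is sp² and brings one electron to the p orbital; each sp² =N– keeps its lone pair in-plane and puts one electron into the π system); the conjugation is uninterrupted.
Tallying contributions gives 3 × 2 = 6 from the 3 double-bond units.
With 6 π electrons (n = 1), the Hückel 4n+2 condition holds.

Aromatic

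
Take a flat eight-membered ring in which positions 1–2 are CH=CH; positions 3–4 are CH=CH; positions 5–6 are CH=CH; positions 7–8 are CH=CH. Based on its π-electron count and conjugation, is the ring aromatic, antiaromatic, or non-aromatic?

Antiaromatic

Check conjugation: each doubly-bonded ring atom is sp² with one p-orbital electron — every position has a p orbital, so the cyclic π system is continuous.
π-electron count: 4 × 2 = 8 from the 4 double-bond units.
With 8 = 4·2 π electrons, Hückel's rule classifies the planar ring as antiaromatic.
(This ring is cyclooctatetraene.)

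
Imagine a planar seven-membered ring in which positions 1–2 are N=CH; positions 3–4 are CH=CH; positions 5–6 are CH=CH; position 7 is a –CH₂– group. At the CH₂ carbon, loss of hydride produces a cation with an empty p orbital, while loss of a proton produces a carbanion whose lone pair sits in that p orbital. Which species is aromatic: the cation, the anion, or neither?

The cation

Both ions have a continuous loop of p orbitals — each ring atom is sp².
Cation: 3 × 2 + 0 = 6 π electrons → 4(1)+2, aromatic.
Anion: 3 × 2 + 2 = 8 π electrons → 4(2), antiaromatic.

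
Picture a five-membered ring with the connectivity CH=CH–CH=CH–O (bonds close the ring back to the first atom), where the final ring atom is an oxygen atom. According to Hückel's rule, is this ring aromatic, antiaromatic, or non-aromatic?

Aromatic

Check conjugation: each doubly-bonded ring atom is sp² with one p-orbital electron; the oxygen donates one lone pair from its p orbital — every position has a p orbital, so the cyclic π system is continuous.
Counting π electrons: 2 × 2 = 4 from the double-bond units + 2 from the O atom = 6.
Since 6 = 4·1 + 2, the ring meets the 4n+2 criterion.
This is furan.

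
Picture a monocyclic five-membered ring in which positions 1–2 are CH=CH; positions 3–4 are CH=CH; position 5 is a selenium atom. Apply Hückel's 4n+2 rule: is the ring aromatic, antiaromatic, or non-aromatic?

Aromatic

Every ring atom contributes a p orbital perpendicular to the ring (every atom in a ring double bond is sp² and brings one electron to the p orbital; the selenium donates one lone pair from its p orbital), so the π system is cyclic and fully conjugated.
π-electron count: 2 × 2 = 4 from the double-bond units + 2 from the Se atom = 6.
With 6 π electrons (n = 1), the Hückel 4n+2 condition holds.
(This ring is selenophene.)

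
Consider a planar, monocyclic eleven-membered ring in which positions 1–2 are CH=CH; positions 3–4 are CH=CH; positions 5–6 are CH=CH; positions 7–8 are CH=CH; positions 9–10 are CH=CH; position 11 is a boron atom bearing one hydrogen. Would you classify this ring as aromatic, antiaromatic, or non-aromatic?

Aromatic

Check conjugation: every atom in a ring double bond is sp² and brings one electron to the p orbital; the boron has an empty p orbital — every position has a p orbital, so the cyclic π system is continuous.
Tallying contributions gives 5 × 2 = 10 from the double-bond units + 0 from the BH atom = 10.
10 = 4(2) + 2, which satisfies Hückel's 4n+2 rule.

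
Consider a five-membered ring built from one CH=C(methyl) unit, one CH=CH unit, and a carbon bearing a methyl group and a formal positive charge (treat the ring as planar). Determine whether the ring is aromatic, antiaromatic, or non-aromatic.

Antiaromatic

All ring atoms are sp² and supply a p orbital to the ring (each doubly-bonded ring atom is sp² with one p-orbital electron; the carbocation has an empty p orbital); the conjugation is uninterrupted.
Adding the contributions, 2 × 2 = 4 from the double-bond units + 0 from the C(methyl)(+) atom = 4.
A 4n π count (4, n = 1) in a planar conjugated ring means antiaromatic.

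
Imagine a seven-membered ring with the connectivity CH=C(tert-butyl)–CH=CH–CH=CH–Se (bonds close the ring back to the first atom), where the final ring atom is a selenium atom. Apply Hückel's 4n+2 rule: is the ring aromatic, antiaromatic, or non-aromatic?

Check conjugation: the double-bond atoms are sp², each contributing one p electron; the selenium donates one lone pair from its p orbital — every position has a p orbital, so the cyclic π system is continuous.
Adding the contributions, 3 × 2 = 6 from the double-bond units + 2 from the Se atom = 8.
A 4n π count (8, n = 2) in a planar conjugated ring means antiaromatic.

Antiaromatic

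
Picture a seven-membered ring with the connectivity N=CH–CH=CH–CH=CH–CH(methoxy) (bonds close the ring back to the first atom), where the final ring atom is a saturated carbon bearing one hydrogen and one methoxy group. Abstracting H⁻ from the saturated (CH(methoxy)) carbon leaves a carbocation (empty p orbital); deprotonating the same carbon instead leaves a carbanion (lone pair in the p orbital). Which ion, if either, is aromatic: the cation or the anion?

In both ions every ring atom is sp² and contributes a p orbital, so both rings are fully conjugated.
Cation: 3 × 2 + 0 = 6 π electrons → 4(1)+2, aromatic.
Anion: 3 × 2 + 2 = 8 π electrons → 4(2), antiaromatic.

The cation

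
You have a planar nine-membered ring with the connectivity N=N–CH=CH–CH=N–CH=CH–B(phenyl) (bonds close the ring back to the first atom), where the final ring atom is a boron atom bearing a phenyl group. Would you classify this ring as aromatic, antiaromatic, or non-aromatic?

All ring atoms are sp² and supply a p orbital to the ring (every atom in a ring double bond is sp² and brings one electron to the p orbital; each sp² =N– keeps its lone pair in-plane and puts one electron into the π system; the boron has an empty p orbital); the conjugation is uninterrupted.
Tallying contributions gives 4 × 2 = 8 from the double-bond units + 0 from the B(phenyl) atom = 8.
8 is a 4n count (n = 2), so the planar conjugated ring is antiaromatic.

Antiaromatic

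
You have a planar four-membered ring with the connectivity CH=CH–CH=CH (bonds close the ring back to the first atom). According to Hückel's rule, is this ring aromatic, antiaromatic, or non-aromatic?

Antiaromatic

Check conjugation: every atom in a ring double bond is sp² and brings one electron to the p orbital — every position has a p orbital, so the cyclic π system is continuous.
π-electron count: 2 × 2 = 4 from the 2 double-bond units.
4 = 4(1); a planar, fully conjugated 4n system is antiaromatic.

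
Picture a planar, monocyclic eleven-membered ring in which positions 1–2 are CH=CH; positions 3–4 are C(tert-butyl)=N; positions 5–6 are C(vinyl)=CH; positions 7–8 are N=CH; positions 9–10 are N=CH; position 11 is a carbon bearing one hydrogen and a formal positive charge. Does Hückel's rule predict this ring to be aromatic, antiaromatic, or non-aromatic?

The p orbitals form a continuous loop: every atom in a ring double bond is sp² and brings one electron to the p orbital; each =N– nitrogen is pyridine-type (lone pair in the sp² plane, one electron in the p orbital); the carbocation has an empty p orbital. The ring is fully conjugated.
π-electron count: 5 × 2 = 10 from the double-bond units + 0 from the CH(+) atom = 10.
Since 10 = 4·2 + 2, the ring meets the 4n+2 criterion.

Aromatic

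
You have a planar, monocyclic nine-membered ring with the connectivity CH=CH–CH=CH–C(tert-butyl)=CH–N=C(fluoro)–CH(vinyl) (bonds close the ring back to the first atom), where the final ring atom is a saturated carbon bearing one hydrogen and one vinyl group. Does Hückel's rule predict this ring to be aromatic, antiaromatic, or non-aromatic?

Non-aromatic

Because that saturated carbon is sp³ and has no p orbital in the ring π system at the CH(vinyl) position, the π system cannot extend all the way around the ring.
Broken conjugation rules out both aromaticity and antiaromaticity.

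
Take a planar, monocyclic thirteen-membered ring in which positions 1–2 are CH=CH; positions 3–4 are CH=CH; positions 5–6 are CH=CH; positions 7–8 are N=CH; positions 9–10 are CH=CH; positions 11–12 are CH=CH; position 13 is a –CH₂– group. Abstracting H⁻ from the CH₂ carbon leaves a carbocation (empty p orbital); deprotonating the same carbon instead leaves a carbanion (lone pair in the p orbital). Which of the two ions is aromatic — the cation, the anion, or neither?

Both ions have a continuous loop of p orbitals — each ring atom is sp².
Cation: 6 × 2 + 0 = 12 π electrons → 4(3), antiaromatic.
Anion: 6 × 2 + 2 = 14 π electrons → 4(3)+2, aromatic.

The anion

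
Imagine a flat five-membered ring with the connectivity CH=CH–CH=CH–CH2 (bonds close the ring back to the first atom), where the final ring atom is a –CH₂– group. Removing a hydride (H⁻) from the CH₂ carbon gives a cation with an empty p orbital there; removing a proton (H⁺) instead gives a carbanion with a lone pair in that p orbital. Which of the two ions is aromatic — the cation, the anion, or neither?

The anion

In both ions every ring atom is sp² and contributes a p orbital, so both rings are fully conjugated.
Cation: 2 × 2 + 0 = 4 π electrons → 4(1), antiaromatic.
Anion: 2 × 2 + 2 = 6 π electrons → 4(1)+2, aromatic.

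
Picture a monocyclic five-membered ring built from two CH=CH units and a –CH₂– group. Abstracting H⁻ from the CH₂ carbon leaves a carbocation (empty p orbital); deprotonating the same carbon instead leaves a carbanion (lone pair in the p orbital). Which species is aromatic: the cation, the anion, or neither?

In either ion the ring is fully conjugated: every atom, including the new sp² carbon, supplies a p orbital.
Cation: 2 × 2 + 0 = 4 π electrons → 4(1), antiaromatic.
Anion: 2 × 2 + 2 = 6 π electrons → 4(1)+2, aromatic.

The anion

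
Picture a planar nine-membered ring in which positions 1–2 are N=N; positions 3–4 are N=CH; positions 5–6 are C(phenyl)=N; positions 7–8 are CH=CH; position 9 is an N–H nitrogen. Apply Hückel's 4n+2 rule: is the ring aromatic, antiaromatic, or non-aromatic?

The p orbitals form a continuous loop: every atom in a ring double bond is sp² and brings one electron to the p orbital; each =N– nitrogen is pyridine-type (lone pair in the sp² plane, one electron in the p orbital); the pyrrole-type nitrogen donates its lone pair from the p orbital. The ring is fully conjugated.
Counting π electrons: 4 × 2 = 8 from the double-bond units + 2 from the NH atom = 10.
With 10 π electrons (n = 2), the Hückel 4n+2 condition holds.

Aromatic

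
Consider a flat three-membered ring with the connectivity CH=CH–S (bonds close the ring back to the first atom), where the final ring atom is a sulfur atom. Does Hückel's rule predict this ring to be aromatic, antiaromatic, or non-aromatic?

Every ring atom contributes a p orbital perpendicular to the ring (the double-bond atoms are sp², each contributing one p electron; the sulfur donates one lone pair from its p orbital), so the π system is cyclic and fully conjugated.
Adding the contributions, 1 × 2 = 2 from the double-bond unit + 2 from the S atom = 4.
A 4n π count (4, n = 1) in a planar conjugated ring means antiaromatic.

Antiaromatic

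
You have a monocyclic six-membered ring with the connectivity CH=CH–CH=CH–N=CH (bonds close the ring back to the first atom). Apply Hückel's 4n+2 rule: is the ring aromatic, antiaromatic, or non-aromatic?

Aromatic

Every ring atom contributes a p orbital perpendicular to the ring (each doubly-bonded ring atom is sp² with one p-orbital electron; each sp² =N– keeps its lone pair in-plane and puts one electron into the π system), so the π system is cyclic and fully conjugated.
π-electron count: 3 × 2 = 6 from the 3 double-bond units.
With 6 π electrons (n = 1), the Hückel 4n+2 condition holds.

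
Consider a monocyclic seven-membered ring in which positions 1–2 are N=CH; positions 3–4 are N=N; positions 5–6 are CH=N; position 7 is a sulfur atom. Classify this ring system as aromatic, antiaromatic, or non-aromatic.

All ring atoms are sp² and supply a p orbital to the ring (every atom in a ring double bond is sp² and brings one electron to the p orbital; each =N– nitrogen is pyridine-type (lone pair in the sp² plane, one electron in the p orbital); the sulfur donates one lone pair from its p orbital); the conjugation is uninterrupted.
Tallying contributions gives 3 × 2 = 6 from the double-bond units + 2 from the S atom = 8.
8 = 4(2); a planar, fully conjugated 4n system is antiaromatic.

Antiaromatic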